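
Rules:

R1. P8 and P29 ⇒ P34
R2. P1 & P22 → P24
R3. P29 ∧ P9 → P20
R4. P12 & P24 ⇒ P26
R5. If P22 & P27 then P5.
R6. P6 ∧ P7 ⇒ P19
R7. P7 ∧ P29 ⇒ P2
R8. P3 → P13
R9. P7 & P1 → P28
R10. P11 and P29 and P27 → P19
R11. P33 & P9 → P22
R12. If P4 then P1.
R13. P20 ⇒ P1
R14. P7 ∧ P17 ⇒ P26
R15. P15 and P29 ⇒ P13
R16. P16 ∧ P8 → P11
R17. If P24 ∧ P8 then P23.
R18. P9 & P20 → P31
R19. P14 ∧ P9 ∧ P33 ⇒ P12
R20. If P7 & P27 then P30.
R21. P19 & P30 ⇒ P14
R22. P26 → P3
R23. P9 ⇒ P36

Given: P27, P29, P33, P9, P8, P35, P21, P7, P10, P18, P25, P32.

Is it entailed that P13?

Forward chaining from the given facts derives: P34, P20, P2, P22, P1, P31, P30, P36, P24, P5, P28, P23.
Rules concluding P13: R8 needs P3; R15 needs P15 — none of these are established.

No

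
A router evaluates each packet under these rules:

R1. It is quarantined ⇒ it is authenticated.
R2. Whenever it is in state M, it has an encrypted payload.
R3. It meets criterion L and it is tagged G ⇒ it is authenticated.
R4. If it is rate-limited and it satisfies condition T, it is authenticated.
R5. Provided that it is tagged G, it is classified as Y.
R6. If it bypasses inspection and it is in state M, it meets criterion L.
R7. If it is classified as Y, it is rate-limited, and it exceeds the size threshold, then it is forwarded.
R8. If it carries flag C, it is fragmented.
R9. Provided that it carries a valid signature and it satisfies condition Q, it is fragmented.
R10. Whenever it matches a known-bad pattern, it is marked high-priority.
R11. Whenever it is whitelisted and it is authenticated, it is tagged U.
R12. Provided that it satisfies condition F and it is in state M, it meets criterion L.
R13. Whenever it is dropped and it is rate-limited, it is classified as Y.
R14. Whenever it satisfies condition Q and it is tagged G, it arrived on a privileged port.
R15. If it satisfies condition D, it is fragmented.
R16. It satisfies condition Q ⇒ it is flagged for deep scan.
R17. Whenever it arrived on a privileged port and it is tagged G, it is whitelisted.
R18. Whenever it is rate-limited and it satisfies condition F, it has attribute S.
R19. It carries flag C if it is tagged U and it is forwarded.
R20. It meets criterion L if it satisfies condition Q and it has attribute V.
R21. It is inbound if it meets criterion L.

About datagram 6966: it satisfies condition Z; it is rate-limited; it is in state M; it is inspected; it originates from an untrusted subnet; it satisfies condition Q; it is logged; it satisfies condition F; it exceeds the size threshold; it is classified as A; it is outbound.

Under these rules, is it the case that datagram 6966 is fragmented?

No

Forward chaining from the given facts derives: has an encrypted payload, meets criterion L, is flagged for deep scan, has attribute S, is inbound.
Rules concluding "it is fragmented": R8 needs "it carries flag C"; R9 needs "it carries a valid signature"; R15 needs "it satisfies condition D" — none of these are established.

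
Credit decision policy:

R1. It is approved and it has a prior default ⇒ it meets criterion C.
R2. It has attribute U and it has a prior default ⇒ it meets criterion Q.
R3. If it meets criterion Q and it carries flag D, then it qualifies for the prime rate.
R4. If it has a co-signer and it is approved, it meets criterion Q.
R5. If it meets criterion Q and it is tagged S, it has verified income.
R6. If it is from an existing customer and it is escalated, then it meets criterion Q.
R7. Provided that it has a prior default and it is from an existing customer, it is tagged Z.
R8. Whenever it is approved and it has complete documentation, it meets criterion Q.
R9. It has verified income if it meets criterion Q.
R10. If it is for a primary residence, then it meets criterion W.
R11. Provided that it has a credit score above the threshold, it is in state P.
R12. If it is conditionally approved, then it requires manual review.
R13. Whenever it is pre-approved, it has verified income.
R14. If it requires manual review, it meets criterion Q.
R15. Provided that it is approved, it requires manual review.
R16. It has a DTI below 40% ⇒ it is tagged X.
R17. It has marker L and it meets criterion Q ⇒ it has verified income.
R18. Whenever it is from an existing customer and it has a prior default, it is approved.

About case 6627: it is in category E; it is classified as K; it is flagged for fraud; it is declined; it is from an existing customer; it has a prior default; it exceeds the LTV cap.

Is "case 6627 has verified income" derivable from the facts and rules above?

Yes

By R18 (it is from an existing customer, it has a prior default): it is approved.
By R15 (it is approved): it requires manual review.
By R14 (it requires manual review): it meets criterion Q.
By R9 (it meets criterion Q): it has verified income.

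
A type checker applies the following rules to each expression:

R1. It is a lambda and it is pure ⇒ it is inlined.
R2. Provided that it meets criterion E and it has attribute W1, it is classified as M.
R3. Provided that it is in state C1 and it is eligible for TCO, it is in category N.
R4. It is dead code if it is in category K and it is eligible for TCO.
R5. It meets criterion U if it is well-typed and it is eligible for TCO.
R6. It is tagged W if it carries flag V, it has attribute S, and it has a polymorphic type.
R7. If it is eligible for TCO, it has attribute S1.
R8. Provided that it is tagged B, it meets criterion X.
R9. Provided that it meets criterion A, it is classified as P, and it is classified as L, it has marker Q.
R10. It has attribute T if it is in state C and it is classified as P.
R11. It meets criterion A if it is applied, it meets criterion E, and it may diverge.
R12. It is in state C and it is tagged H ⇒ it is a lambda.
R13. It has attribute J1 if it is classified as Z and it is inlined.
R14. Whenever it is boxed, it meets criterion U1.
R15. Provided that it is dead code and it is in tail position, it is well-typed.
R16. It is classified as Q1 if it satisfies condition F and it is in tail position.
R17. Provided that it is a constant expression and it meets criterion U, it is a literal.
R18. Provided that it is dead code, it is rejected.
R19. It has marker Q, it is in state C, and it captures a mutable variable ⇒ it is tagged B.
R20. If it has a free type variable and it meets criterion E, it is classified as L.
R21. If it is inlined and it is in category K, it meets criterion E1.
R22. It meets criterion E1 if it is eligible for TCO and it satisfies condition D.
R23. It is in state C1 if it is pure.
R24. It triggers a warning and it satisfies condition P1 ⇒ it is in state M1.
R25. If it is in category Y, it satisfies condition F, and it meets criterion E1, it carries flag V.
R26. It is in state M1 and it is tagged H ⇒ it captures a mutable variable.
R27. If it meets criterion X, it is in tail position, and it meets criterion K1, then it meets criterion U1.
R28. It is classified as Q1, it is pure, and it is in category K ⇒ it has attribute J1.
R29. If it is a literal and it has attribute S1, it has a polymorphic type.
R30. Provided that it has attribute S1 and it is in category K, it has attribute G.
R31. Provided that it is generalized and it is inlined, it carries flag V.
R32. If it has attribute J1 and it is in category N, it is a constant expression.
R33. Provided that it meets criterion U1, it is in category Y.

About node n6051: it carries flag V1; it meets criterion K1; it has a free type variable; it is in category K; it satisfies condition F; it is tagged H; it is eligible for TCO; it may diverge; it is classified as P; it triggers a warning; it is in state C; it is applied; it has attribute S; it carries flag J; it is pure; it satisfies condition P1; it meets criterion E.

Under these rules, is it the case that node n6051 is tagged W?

No

Forward chaining from the given facts derives: is dead code, has attribute S1, has attribute T, meets criterion A, is a lambda, is rejected, is classified as L, is in state C1, is in state M1, captures a mutable variable, has attribute G, is inlined, is in category N, has marker Q, is tagged B, meets criterion E1, meets criterion X.
The only rule concluding "it is tagged W" is R6, which needs "it carries flag V"; that is never established.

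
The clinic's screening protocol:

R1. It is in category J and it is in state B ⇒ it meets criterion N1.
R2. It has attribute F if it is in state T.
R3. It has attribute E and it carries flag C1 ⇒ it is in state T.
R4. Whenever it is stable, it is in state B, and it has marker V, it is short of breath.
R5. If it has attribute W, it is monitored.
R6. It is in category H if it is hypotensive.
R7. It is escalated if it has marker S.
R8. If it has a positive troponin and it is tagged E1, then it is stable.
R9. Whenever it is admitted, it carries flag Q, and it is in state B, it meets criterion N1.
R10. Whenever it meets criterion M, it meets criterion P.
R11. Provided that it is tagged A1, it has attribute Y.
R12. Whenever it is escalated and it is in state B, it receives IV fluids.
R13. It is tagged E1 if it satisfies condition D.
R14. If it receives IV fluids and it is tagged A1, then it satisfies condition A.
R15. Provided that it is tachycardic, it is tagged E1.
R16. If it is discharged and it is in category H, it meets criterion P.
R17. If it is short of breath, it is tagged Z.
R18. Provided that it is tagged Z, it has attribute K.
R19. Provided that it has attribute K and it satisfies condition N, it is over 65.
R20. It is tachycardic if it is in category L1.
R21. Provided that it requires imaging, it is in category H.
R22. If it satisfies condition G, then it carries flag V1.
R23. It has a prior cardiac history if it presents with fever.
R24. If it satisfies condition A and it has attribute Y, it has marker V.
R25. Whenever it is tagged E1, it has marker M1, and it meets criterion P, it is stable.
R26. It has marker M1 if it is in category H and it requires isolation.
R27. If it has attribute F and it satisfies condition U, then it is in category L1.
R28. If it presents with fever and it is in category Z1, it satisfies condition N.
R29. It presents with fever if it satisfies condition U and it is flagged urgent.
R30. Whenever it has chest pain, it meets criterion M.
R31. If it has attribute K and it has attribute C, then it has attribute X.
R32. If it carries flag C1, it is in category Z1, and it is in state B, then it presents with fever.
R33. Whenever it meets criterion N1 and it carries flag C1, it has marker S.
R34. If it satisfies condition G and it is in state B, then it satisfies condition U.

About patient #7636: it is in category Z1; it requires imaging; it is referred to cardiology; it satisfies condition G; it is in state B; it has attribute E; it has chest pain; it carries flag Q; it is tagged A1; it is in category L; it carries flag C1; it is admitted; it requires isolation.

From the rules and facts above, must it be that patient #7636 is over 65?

By R3 (it has attribute E, it carries flag C1): it is in state T.
By R9 (it is admitted, it carries flag Q, it is in state B): it meets criterion N1.
By R11 (it is tagged A1): it has attribute Y.
By R21 (it requires imaging): it is in category H.
By R26 (it is in category H, it requires isolation): it has marker M1.
By R30 (it has chest pain): it meets criterion M.
By R32 (it carries flag C1, it is in category Z1, it is in state B): it presents with fever.
By R33 (it meets criterion N1, it carries flag C1): it has marker S.
By R34 (it satisfies condition G, it is in state B): it satisfies condition U.
By R2 (it is in state T): it has attribute F.
By R7 (it has marker S): it is escalated.
By R10 (it meets criterion M): it meets criterion P.
By R12 (it is escalated, it is in state B): it receives IV fluids.
By R14 (it receives IV fluids, it is tagged A1): it satisfies condition A.
By R24 (it satisfies condition A, it has attribute Y): it has marker V.
By R27 (it has attribute F, it satisfies condition U): it is in category L1.
By R28 (it presents with fever, it is in category Z1): it satisfies condition N.
By R20 (it is in category L1): it is tachycardic.
By R15 (it is tachycardic): it is tagged E1.
By R25 (it is tagged E1, it has marker M1, it meets criterion P): it is stable.
By R4 (it is stable, it is in state B, it has marker V): it is short of breath.
By R17 (it is short of breath): it is tagged Z.
By R18 (it is tagged Z): it has attribute K.
By R19 (it has attribute K, it satisfies condition N): it is over 65.

Yes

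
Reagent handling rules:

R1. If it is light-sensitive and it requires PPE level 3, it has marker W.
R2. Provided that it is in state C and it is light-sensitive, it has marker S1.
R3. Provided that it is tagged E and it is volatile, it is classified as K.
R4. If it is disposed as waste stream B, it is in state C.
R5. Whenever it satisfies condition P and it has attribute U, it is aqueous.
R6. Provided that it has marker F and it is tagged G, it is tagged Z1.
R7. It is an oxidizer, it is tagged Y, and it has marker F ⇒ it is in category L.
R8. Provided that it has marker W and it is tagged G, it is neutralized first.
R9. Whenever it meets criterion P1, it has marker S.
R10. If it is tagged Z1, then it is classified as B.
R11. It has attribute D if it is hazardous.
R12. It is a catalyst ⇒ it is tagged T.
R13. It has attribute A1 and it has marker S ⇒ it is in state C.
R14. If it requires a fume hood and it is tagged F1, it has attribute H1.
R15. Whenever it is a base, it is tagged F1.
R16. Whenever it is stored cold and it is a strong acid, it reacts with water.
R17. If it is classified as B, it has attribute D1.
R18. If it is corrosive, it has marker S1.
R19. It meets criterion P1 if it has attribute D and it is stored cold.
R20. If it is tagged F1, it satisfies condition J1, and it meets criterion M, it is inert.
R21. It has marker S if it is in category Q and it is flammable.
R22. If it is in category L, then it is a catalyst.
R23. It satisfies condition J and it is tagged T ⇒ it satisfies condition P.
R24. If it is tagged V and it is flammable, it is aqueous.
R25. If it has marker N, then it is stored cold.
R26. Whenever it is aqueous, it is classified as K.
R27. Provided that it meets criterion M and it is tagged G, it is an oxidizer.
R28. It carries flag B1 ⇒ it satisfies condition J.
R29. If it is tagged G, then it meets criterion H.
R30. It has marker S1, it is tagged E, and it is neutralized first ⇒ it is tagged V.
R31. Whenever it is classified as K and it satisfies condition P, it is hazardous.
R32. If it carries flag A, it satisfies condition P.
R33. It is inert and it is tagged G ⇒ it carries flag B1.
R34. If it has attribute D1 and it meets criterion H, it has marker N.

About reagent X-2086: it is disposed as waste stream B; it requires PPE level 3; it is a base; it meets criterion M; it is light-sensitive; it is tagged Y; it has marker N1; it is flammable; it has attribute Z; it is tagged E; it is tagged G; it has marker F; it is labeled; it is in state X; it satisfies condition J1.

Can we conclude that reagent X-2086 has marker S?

By R1 (it is light-sensitive, it requires PPE level 3): it has marker W.
By R4 (it is disposed as waste stream B): it is in state C.
By R6 (it has marker F, it is tagged G): it is tagged Z1.
By R8 (it has marker W, it is tagged G): it is neutralized first.
By R10 (it is tagged Z1): it is classified as B.
By R15 (it is a base): it is tagged F1.
By R17 (it is classified as B): it has attribute D1.
By R20 (it is tagged F1, it satisfies condition J1, it meets criterion M): it is inert.
By R27 (it meets criterion M, it is tagged G): it is an oxidizer.
By R29 (it is tagged G): it meets criterion H.
By R33 (it is inert, it is tagged G): it carries flag B1.
By R34 (it has attribute D1, it meets criterion H): it has marker N.
By R2 (it is in state C, it is light-sensitive): it has marker S1.
By R7 (it is an oxidizer, it is tagged Y, it has marker F): it is in category L.
By R22 (it is in category L): it is a catalyst.
By R25 (it has marker N): it is stored cold.
By R28 (it carries flag B1): it satisfies condition J.
By R30 (it has marker S1, it is tagged E, it is neutralized first): it is tagged V.
By R12 (it is a catalyst): it is tagged T.
By R23 (it satisfies condition J, it is tagged T): it satisfies condition P.
By R24 (it is tagged V, it is flammable): it is aqueous.
By R26 (it is aqueous): it is classified as K.
By R31 (it is classified as K, it satisfies condition P): it is hazardous.
By R11 (it is hazardous): it has attribute D.
By R19 (it has attribute D, it is stored cold): it meets criterion P1.
By R9 (it meets criterion P1): it has marker S.

Yes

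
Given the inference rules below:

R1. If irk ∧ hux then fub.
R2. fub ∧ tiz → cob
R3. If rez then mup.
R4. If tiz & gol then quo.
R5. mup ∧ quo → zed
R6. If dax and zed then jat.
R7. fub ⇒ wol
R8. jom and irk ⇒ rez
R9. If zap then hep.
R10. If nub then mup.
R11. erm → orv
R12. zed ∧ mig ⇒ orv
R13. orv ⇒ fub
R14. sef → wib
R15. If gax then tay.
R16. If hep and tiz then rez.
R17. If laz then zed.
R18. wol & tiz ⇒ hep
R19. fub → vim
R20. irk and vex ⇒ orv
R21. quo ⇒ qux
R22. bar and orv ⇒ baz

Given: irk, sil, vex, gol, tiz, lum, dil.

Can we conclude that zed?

Yes

quo  (by R4: tiz, gol)
orv  (by R20: irk, vex)
fub  (by R13: orv)
wol  (by R7: fub)
hep  (by R18: wol, tiz)
rez  (by R16: hep, tiz)
mup  (by R3: rez)
zed  (by R5: mup, quo)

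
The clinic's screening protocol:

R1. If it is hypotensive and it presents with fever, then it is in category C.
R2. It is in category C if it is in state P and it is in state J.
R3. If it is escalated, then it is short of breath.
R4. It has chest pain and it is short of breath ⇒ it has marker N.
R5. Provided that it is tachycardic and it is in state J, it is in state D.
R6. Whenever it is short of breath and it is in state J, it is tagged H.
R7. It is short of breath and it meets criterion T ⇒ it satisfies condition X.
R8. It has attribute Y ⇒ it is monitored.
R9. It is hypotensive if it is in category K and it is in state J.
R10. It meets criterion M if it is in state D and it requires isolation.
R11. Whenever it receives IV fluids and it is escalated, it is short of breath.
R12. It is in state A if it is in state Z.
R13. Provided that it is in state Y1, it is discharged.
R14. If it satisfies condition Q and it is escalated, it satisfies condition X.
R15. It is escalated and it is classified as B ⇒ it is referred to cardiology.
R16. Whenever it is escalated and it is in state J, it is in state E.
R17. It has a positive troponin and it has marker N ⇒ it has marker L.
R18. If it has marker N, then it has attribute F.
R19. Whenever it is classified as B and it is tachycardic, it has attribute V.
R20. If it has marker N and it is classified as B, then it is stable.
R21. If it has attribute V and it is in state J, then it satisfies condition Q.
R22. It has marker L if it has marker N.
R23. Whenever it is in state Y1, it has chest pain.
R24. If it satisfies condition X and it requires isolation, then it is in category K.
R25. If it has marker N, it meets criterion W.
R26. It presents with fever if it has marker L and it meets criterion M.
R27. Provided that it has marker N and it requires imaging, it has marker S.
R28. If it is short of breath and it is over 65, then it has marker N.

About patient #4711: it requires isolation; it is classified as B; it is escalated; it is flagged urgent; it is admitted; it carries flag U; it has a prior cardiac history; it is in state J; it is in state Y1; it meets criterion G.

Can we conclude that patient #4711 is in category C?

No

Forward chaining from the given facts derives: is short of breath, is tagged H, is discharged, is referred to cardiology, is in state E, has chest pain, has marker N, has attribute F, is stable, has marker L, meets criterion W.
Rules concluding "it is in category C": R1 needs "it is hypotensive"; R2 needs "it is in state P" — none of these are established.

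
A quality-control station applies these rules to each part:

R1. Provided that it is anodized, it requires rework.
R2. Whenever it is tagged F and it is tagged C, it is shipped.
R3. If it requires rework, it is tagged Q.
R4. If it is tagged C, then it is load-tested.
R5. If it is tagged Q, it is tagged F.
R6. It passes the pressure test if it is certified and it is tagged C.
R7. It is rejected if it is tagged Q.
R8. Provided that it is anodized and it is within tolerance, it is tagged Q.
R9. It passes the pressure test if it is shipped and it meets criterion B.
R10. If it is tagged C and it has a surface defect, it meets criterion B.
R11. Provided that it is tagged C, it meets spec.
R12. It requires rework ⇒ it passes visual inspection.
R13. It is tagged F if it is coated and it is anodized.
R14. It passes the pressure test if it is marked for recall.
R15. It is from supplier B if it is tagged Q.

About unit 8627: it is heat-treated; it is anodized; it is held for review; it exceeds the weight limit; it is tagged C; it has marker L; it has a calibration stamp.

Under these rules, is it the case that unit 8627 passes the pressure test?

Forward chaining from the given facts derives: requires rework, is tagged Q, is load-tested, is tagged F, is rejected, meets spec, passes visual inspection, is from supplier B, is shipped.
Rules concluding "it passes the pressure test": R6 needs "it is certified"; R9 needs "it meets criterion B"; R14 needs "it is marked for recall" — none of these are established.

No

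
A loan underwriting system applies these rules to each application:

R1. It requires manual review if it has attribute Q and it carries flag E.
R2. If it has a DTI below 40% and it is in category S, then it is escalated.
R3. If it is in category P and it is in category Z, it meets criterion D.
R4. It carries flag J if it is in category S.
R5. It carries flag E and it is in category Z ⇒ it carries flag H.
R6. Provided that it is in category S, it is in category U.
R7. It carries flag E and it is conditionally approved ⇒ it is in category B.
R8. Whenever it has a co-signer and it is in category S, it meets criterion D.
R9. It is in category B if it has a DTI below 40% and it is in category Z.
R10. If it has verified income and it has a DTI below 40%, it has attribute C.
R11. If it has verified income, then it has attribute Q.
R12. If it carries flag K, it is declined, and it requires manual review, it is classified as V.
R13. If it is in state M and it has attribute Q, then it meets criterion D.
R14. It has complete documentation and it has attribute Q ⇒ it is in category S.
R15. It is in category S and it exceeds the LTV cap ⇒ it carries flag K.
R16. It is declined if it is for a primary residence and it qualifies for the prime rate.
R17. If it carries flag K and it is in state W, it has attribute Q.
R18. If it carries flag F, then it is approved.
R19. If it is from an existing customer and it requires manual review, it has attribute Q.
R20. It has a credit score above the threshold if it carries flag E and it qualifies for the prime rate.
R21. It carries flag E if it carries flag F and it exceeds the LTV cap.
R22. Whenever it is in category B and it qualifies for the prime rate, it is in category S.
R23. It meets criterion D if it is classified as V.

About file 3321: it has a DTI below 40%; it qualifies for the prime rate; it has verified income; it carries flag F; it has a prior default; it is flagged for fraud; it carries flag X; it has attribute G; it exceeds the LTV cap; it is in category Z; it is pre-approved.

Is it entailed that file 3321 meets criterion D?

Forward chaining from the given facts derives: is in category B, has attribute C, has attribute Q, is approved, carries flag E, is in category S, requires manual review, is escalated, carries flag J, carries flag H, is in category U, carries flag K, has a credit score above the threshold.
Rules concluding "it meets criterion D": R3 needs "it is in category P"; R8 needs "it has a co-signer"; R13 needs "it is in state M"; R23 needs "it is classified as V" — none of these are established.

No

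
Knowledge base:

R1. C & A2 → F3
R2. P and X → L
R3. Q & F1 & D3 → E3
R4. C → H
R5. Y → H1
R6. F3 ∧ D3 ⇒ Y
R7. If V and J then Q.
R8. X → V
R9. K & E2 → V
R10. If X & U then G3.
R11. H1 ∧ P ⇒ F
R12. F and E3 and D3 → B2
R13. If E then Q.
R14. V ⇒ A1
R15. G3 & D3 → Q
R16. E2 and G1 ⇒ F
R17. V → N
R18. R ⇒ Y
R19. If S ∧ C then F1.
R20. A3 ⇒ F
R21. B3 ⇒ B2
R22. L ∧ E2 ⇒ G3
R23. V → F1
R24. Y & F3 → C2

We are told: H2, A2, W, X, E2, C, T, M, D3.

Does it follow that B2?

Forward chaining from the given facts derives: F3, H, Y, V, A1, N, F1, C2, H1.
Rules concluding B2: R12 needs F; R21 needs B3 — none of these are established.

No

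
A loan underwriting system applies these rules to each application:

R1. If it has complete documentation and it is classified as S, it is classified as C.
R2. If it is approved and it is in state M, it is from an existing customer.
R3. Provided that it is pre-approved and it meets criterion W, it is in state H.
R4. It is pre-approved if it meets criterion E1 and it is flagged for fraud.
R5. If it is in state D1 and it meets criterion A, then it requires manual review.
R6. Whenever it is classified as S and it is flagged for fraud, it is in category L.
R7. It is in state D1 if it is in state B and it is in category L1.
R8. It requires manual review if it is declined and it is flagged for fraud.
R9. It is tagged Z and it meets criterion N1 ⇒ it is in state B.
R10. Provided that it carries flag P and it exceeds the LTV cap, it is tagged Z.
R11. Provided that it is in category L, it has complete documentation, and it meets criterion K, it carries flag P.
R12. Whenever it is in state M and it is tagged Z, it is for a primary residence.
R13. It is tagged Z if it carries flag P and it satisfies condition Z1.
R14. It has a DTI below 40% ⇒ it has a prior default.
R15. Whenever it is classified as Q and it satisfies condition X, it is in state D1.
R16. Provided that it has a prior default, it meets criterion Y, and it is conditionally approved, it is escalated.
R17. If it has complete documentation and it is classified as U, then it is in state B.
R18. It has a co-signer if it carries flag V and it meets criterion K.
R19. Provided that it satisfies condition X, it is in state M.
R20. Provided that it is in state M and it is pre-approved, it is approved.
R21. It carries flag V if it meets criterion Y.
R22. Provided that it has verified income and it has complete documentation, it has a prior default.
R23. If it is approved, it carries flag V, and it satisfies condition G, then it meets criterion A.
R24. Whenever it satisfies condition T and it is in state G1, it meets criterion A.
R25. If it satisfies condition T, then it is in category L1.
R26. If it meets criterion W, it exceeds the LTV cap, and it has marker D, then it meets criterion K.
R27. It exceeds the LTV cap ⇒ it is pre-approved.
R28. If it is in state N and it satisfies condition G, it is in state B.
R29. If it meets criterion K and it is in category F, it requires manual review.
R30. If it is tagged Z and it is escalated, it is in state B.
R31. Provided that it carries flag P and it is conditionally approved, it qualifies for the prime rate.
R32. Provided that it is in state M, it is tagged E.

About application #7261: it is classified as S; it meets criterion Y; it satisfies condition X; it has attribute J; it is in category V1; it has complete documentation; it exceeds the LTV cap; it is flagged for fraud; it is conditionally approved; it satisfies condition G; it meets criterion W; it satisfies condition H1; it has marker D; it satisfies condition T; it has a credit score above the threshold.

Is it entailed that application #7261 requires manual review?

No

Forward chaining from the given facts derives: is classified as C, is in category L, is in state M, carries flag V, is in category L1, meets criterion K, is pre-approved, is tagged E, is in state H, carries flag P, has a co-signer, is approved, meets criterion A, qualifies for the prime rate, is from an existing customer, is tagged Z, is for a primary residence.
Rules concluding "it requires manual review": R5 needs "it is in state D1"; R8 needs "it is declined"; R29 needs "it is in category F" — none of these are established.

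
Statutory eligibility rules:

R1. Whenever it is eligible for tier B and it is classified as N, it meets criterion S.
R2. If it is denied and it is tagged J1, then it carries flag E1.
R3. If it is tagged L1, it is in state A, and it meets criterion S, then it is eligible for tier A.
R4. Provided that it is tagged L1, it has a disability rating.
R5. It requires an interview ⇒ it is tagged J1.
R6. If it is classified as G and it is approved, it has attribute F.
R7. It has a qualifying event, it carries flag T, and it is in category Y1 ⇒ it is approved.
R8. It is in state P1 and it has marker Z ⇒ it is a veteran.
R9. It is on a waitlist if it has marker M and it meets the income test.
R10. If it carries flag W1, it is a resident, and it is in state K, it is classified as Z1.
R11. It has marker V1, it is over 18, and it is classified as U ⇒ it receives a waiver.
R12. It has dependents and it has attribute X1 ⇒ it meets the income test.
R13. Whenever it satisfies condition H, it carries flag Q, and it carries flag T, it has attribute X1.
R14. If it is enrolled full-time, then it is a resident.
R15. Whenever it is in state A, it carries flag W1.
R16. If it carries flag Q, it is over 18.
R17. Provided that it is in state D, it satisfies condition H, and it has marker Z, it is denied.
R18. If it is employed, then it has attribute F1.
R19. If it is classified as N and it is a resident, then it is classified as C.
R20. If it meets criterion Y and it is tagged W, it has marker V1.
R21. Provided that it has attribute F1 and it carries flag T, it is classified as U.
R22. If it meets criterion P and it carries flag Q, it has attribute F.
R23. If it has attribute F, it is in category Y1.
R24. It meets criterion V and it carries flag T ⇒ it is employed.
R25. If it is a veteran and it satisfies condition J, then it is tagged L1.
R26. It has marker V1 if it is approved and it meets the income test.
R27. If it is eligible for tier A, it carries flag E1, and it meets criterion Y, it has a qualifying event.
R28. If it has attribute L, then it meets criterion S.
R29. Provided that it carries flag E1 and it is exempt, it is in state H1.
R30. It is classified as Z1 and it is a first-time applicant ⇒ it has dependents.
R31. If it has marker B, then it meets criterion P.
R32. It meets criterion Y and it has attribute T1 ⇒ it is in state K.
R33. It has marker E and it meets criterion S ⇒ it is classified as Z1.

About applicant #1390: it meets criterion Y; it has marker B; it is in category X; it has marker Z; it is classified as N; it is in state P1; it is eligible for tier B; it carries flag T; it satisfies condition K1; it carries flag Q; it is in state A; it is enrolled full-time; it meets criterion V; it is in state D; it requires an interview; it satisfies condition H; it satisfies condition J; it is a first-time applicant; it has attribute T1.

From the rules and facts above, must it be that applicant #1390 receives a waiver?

Yes

By R1 (it is eligible for tier B, it is classified as N): it meets criterion S.
By R5 (it requires an interview): it is tagged J1.
By R8 (it is in state P1, it has marker Z): it is a veteran.
By R13 (it satisfies condition H, it carries flag Q, it carries flag T): it has attribute X1.
By R14 (it is enrolled full-time): it is a resident.
By R15 (it is in state A): it carries flag W1.
By R16 (it carries flag Q): it is over 18.
By R17 (it is in state D, it satisfies condition H, it has marker Z): it is denied.
By R24 (it meets criterion V, it carries flag T): it is employed.
By R25 (it is a veteran, it satisfies condition J): it is tagged L1.
By R31 (it has marker B): it meets criterion P.
By R32 (it meets criterion Y, it has attribute T1): it is in state K.
By R2 (it is denied, it is tagged J1): it carries flag E1.
By R3 (it is tagged L1, it is in state A, it meets criterion S): it is eligible for tier A.
By R10 (it carries flag W1, it is a resident, it is in state K): it is classified as Z1.
By R18 (it is employed): it has attribute F1.
By R21 (it has attribute F1, it carries flag T): it is classified as U.
By R22 (it meets criterion P, it carries flag Q): it has attribute F.
By R23 (it has attribute F): it is in category Y1.
By R27 (it is eligible for tier A, it carries flag E1, it meets criterion Y): it has a qualifying event.
By R30 (it is classified as Z1, it is a first-time applicant): it has dependents.
By R7 (it has a qualifying event, it carries flag T, it is in category Y1): it is approved.
By R12 (it has dependents, it has attribute X1): it meets the income test.
By R26 (it is approved, it meets the income test): it has marker V1.
By R11 (it has marker V1, it is over 18, it is classified as U): it receives a waiver.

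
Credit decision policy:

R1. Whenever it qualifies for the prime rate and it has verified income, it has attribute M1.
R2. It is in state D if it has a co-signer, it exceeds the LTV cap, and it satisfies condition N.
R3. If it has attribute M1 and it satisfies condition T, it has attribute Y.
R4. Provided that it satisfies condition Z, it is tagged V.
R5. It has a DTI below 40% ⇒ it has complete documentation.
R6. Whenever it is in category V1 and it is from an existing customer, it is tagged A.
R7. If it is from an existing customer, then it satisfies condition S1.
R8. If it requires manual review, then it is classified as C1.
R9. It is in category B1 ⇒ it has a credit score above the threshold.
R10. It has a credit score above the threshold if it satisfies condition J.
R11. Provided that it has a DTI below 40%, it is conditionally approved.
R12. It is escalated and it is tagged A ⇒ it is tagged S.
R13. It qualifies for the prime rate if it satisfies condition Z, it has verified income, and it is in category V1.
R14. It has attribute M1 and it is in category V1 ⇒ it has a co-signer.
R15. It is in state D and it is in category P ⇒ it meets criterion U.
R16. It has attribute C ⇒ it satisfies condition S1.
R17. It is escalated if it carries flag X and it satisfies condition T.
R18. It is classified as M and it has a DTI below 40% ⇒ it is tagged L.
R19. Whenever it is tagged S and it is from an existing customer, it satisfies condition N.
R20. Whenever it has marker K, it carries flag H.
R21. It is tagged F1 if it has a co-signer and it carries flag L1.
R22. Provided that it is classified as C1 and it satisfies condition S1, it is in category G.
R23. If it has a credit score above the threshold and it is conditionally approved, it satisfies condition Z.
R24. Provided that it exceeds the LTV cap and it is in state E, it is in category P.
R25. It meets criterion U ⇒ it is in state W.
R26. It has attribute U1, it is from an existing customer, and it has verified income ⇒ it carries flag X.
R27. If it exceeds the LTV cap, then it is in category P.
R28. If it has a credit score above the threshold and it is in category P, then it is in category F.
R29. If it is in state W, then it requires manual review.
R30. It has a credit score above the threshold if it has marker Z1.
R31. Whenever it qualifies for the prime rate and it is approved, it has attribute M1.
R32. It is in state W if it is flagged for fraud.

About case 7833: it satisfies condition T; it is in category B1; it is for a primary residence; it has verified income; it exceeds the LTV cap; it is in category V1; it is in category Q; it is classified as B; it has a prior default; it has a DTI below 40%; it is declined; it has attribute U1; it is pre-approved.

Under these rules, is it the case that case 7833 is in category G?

No

Forward chaining from the given facts derives: has complete documentation, has a credit score above the threshold, is conditionally approved, satisfies condition Z, is in category P, is in category F, is tagged V, qualifies for the prime rate, has attribute M1, has attribute Y, has a co-signer.
The only rule concluding "it is in category G" is R22, which needs "it is classified as C1"; that is never established.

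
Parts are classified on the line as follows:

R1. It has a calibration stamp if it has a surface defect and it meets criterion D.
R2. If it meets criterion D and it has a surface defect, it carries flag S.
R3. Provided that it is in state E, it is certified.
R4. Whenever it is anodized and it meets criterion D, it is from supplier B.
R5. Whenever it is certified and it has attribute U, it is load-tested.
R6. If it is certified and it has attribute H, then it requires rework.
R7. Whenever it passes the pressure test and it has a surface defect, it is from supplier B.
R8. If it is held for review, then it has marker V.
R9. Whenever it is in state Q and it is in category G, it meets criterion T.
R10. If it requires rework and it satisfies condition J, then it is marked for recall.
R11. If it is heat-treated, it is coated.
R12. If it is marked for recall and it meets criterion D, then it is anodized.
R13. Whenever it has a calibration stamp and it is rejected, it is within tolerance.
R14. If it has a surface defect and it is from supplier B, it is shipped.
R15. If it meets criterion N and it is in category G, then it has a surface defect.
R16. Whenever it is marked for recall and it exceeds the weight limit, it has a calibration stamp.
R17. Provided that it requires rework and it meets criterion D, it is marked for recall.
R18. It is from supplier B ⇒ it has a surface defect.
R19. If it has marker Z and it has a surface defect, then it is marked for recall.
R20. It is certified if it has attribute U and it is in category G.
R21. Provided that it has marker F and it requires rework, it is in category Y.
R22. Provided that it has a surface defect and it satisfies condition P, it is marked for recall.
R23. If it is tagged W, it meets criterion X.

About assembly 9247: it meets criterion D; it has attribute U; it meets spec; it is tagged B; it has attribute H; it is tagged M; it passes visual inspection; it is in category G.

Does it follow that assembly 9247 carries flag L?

No

Forward chaining from the given facts derives: is certified, is load-tested, requires rework, is marked for recall, is anodized, is from supplier B, has a surface defect, has a calibration stamp, carries flag S, is shipped.
No rule has "it carries flag L" as its conclusion, and it is not among the given facts.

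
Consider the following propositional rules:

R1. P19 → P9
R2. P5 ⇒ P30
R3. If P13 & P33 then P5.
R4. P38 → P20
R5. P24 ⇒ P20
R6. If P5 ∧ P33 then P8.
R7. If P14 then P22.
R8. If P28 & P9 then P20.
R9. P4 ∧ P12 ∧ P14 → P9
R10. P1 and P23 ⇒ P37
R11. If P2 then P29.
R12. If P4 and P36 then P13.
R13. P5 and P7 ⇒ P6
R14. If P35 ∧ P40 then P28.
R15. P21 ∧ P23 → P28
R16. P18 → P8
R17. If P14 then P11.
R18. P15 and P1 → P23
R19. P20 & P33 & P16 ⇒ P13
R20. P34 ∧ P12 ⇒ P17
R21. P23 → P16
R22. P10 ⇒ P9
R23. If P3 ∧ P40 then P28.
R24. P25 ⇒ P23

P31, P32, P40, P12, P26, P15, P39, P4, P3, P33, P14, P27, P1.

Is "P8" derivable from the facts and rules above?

Yes

P9  (by R9: P4, P12, P14)
P23  (by R18: P15, P1)
P16  (by R21: P23)
P28  (by R23: P3, P40)
P20  (by R8: P28, P9)
P13  (by R19: P20, P33, P16)
P5  (by R3: P13, P33)
P8  (by R6: P5, P33)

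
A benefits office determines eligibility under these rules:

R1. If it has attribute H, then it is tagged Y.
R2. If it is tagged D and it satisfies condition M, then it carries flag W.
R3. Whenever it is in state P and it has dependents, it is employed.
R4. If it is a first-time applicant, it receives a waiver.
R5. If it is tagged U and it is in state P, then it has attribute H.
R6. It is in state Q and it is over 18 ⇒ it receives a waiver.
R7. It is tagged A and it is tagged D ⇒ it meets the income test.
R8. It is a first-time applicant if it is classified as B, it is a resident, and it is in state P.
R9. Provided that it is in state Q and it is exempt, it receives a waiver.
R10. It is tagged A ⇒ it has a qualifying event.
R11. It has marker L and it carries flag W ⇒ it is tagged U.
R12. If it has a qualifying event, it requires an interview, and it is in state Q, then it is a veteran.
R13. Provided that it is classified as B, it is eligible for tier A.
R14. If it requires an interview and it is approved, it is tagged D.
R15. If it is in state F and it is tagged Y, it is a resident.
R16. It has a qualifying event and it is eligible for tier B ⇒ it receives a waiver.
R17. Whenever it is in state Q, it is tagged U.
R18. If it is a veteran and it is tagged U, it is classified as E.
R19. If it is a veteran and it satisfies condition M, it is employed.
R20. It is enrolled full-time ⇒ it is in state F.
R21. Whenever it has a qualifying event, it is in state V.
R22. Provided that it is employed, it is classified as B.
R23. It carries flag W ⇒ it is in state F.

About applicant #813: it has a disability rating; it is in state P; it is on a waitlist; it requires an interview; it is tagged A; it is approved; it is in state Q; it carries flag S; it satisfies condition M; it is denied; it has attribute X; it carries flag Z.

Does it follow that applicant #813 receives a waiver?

By R10 (it is tagged A): it has a qualifying event.
By R12 (it has a qualifying event, it requires an interview, it is in state Q): it is a veteran.
By R14 (it requires an interview, it is approved): it is tagged D.
By R17 (it is in state Q): it is tagged U.
By R19 (it is a veteran, it satisfies condition M): it is employed.
By R22 (it is employed): it is classified as B.
By R2 (it is tagged D, it satisfies condition M): it carries flag W.
By R5 (it is tagged U, it is in state P): it has attribute H.
By R23 (it carries flag W): it is in state F.
By R1 (it has attribute H): it is tagged Y.
By R15 (it is in state F, it is tagged Y): it is a resident.
By R8 (it is classified as B, it is a resident, it is in state P): it is a first-time applicant.
By R4 (it is a first-time applicant): it receives a waiver.

Yes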